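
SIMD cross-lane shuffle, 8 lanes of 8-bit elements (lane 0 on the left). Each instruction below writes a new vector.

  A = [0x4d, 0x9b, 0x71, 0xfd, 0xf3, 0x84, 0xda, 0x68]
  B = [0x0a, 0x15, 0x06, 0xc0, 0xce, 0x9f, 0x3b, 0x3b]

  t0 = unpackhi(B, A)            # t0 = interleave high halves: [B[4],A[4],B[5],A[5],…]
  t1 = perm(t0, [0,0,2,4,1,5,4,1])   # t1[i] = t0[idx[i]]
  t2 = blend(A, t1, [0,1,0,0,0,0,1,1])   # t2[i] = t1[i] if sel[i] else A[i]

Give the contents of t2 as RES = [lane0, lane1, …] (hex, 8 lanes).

RES = [0x4d, 0xce, 0x71, 0xfd, 0xf3, 0x84, 0x3b, 0xf3]

  t0: ce f3 9f 84 3b da 3b 68
  t1: ce ce 9f 3b f3 da 3b f3
  t2: 4d ce 71 fd f3 84 3b f3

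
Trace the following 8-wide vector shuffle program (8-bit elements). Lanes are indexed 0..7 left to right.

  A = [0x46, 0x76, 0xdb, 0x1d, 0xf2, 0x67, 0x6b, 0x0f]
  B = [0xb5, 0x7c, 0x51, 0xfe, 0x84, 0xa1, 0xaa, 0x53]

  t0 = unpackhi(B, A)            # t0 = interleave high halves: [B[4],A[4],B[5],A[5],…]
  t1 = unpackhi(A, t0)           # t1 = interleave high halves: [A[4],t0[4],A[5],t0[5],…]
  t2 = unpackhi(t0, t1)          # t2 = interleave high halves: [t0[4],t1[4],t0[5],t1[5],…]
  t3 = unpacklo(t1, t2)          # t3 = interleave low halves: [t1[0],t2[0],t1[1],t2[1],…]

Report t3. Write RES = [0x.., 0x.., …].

→ t0 |84|f2|a1|67|aa|6b|53|0f|
→ t1 |f2|aa|67|6b|6b|53|0f|0f|
→ t2 |aa|6b|6b|53|53|0f|0f|0f|
→ t3 |f2|aa|aa|6b|67|6b|6b|53|

RES = [0xf2, 0xaa, 0xaa, 0x6b, 0x67, 0x6b, 0x6b, 0x53]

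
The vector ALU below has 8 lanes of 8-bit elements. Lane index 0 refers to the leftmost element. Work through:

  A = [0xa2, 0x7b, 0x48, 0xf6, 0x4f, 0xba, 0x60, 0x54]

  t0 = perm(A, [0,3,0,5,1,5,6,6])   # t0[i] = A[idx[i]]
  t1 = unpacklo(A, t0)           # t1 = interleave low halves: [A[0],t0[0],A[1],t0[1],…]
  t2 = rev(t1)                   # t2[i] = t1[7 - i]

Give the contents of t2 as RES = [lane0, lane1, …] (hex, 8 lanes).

→ t0 |a2|f6|a2|ba|7b|ba|60|60|
→ t1 |a2|a2|7b|f6|48|a2|f6|ba|
→ t2 |ba|f6|a2|48|f6|7b|a2|a2|

RES = [0xba, 0xf6, 0xa2, 0x48, 0xf6, 0x7b, 0xa2, 0xa2]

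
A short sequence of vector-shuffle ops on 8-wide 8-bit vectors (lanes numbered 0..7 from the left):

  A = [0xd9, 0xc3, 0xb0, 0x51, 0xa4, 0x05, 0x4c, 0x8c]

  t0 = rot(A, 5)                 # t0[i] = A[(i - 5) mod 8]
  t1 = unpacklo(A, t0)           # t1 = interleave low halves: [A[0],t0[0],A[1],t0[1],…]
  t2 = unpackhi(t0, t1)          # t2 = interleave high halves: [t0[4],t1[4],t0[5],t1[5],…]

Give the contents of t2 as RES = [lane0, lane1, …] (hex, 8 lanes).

→ t0 |51|a4|05|4c|8c|d9|c3|b0|
→ t1 |d9|51|c3|a4|b0|05|51|4c|
→ t2 |8c|b0|d9|05|c3|51|b0|4c|

RES = [ 0x8c  0xb0  0xd9  0x05  0xc3  0x51  0xb0  0x4c ]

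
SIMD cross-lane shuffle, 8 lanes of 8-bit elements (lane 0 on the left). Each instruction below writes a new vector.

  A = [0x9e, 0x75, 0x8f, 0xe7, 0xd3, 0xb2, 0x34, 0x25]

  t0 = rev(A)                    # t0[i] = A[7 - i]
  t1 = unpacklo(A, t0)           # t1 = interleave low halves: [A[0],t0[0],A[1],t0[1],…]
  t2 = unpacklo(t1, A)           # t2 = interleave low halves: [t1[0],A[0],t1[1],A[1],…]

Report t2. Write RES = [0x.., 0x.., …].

RES = [ 0x9e  0x9e  0x25  0x75  0x75  0x8f  0x34  0xe7 ]

  t0: 25 34 b2 d3 e7 8f 75 9e
  t1: 9e 25 75 34 8f b2 e7 d3
  t2: 9e 9e 25 75 75 8f 34 e7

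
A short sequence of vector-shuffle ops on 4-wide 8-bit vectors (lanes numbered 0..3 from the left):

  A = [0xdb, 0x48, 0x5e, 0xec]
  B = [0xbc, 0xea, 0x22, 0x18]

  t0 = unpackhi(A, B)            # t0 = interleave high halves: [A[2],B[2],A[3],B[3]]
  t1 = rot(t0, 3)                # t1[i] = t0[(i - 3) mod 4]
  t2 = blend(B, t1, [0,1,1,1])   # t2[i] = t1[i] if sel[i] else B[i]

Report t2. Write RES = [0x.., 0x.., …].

t0 = [0x5e, 0x22, 0xec, 0x18]
t1 = [0x22, 0xec, 0x18, 0x5e]
t2 = [0xbc, 0xec, 0x18, 0x5e]

RES = [0xbc, 0xec, 0x18, 0x5e]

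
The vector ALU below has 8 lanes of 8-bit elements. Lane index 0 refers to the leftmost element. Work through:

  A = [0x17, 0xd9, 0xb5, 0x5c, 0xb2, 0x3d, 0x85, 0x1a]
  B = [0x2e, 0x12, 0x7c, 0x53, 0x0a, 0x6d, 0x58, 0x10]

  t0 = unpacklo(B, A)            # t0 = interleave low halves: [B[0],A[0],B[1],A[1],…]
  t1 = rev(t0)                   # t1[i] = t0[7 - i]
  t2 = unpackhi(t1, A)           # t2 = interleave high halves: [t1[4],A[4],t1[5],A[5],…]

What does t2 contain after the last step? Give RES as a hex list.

  t0: 2e 17 12 d9 7c b5 53 5c
  t1: 5c 53 b5 7c d9 12 17 2e
  t2: d9 b2 12 3d 17 85 2e 1a

RES = [ 0xd9  0xb2  0x12  0x3d  0x17  0x85  0x2e  0x1a ]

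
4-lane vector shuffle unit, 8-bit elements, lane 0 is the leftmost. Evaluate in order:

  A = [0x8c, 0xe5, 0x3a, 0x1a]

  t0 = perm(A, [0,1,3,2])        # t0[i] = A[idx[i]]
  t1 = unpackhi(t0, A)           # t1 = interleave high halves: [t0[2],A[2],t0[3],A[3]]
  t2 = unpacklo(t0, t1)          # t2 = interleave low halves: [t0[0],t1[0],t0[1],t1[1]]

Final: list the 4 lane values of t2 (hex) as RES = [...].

t0 = [0x8c, 0xe5, 0x1a, 0x3a]
t1 = [0x1a, 0x3a, 0x3a, 0x1a]
t2 = [0x8c, 0x1a, 0xe5, 0x3a]

RES = [0x8c, 0x1a, 0xe5, 0x3a]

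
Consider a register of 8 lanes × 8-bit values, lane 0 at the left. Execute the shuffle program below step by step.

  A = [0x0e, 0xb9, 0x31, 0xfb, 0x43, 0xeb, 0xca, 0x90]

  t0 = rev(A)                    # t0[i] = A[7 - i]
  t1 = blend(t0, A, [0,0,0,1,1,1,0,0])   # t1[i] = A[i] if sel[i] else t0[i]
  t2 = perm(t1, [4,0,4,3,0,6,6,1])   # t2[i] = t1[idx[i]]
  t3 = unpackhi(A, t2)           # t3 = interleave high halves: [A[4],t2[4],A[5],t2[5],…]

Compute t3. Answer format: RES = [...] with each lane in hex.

  t0: 90 ca eb 43 fb 31 b9 0e
  t1: 90 ca eb fb 43 eb b9 0e
  t2: 43 90 43 fb 90 b9 b9 ca
  t3: 43 90 eb b9 ca b9 90 ca

RES = [ 0x43  0x90  0xeb  0xb9  0xca  0xb9  0x90  0xca ]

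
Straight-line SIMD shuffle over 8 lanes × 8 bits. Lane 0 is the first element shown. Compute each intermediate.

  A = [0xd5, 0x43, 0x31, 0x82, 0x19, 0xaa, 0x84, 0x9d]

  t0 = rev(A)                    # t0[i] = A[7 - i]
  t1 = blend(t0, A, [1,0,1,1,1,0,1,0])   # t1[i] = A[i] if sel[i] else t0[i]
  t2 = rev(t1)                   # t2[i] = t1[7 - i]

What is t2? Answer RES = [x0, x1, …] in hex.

t0 = [0x9d, 0x84, 0xaa, 0x19, 0x82, 0x31, 0x43, 0xd5]
t1 = [0xd5, 0x84, 0x31, 0x82, 0x19, 0x31, 0x84, 0xd5]
t2 = [0xd5, 0x84, 0x31, 0x19, 0x82, 0x31, 0x84, 0xd5]

RES = [ 0xd5  0x84  0x31  0x19  0x82  0x31  0x84  0xd5 ]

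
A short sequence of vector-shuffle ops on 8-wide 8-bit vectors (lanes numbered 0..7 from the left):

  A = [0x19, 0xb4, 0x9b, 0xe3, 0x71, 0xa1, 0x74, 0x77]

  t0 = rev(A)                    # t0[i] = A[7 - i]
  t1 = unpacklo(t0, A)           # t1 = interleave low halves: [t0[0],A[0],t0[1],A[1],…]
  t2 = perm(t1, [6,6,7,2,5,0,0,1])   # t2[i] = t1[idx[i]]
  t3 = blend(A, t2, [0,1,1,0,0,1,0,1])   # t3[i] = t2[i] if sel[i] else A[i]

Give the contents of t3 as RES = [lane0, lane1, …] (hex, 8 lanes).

RES = [0x19, 0x71, 0xe3, 0xe3, 0x71, 0x77, 0x74, 0x19]

→ t0 |77|74|a1|71|e3|9b|b4|19|
→ t1 |77|19|74|b4|a1|9b|71|e3|
→ t2 |71|71|e3|74|9b|77|77|19|
→ t3 |19|71|e3|e3|71|77|74|19|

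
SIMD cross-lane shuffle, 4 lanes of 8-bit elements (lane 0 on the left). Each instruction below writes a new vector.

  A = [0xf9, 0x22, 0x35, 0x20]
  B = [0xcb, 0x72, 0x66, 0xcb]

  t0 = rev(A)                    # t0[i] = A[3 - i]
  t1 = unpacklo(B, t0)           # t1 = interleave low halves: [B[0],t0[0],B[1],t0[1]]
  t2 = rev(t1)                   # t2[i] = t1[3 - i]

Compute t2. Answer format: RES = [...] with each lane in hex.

→ t0 |20|35|22|f9|
→ t1 |cb|20|72|35|
→ t2 |35|72|20|cb|

RES = [ 0x35  0x72  0x20  0xcb ]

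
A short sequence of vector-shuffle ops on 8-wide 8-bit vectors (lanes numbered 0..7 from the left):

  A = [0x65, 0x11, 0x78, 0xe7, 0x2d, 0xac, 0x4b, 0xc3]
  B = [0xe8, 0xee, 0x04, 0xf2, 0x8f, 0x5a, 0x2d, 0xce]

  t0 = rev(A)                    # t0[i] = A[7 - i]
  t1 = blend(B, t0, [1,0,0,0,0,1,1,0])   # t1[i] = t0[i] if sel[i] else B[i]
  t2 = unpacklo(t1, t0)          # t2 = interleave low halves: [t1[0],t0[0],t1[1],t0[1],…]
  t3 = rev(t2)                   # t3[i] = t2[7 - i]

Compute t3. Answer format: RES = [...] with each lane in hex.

RES = [ 0x2d  0xf2  0xac  0x04  0x4b  0xee  0xc3  0xc3 ]

t0 = [0xc3, 0x4b, 0xac, 0x2d, 0xe7, 0x78, 0x11, 0x65]
t1 = [0xc3, 0xee, 0x04, 0xf2, 0x8f, 0x78, 0x11, 0xce]
t2 = [0xc3, 0xc3, 0xee, 0x4b, 0x04, 0xac, 0xf2, 0x2d]
t3 = [0x2d, 0xf2, 0xac, 0x04, 0x4b, 0xee, 0xc3, 0xc3]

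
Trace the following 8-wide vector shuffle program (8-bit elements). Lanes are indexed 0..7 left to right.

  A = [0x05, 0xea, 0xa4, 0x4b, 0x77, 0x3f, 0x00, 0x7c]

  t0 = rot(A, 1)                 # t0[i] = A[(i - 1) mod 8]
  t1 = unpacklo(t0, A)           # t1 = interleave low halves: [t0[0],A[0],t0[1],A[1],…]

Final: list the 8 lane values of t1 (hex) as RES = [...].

RES = [0x7c, 0x05, 0x05, 0xea, 0xea, 0xa4, 0xa4, 0x4b]

  t0: 7c 05 ea a4 4b 77 3f 00
  t1: 7c 05 05 ea ea a4 a4 4b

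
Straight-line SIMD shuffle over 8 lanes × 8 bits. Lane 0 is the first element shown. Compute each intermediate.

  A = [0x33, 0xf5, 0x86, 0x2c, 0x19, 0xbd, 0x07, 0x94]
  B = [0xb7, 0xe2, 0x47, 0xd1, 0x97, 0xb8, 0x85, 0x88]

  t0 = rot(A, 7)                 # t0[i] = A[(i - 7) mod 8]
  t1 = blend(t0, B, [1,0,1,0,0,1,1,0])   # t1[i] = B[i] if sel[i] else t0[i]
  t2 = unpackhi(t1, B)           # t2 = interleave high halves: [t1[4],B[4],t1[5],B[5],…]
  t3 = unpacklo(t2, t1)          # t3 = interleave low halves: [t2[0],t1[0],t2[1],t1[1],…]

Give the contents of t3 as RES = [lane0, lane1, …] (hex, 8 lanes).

t0 = [0xf5, 0x86, 0x2c, 0x19, 0xbd, 0x07, 0x94, 0x33]
t1 = [0xb7, 0x86, 0x47, 0x19, 0xbd, 0xb8, 0x85, 0x33]
t2 = [0xbd, 0x97, 0xb8, 0xb8, 0x85, 0x85, 0x33, 0x88]
t3 = [0xbd, 0xb7, 0x97, 0x86, 0xb8, 0x47, 0xb8, 0x19]

RES = [0xbd, 0xb7, 0x97, 0x86, 0xb8, 0x47, 0xb8, 0x19]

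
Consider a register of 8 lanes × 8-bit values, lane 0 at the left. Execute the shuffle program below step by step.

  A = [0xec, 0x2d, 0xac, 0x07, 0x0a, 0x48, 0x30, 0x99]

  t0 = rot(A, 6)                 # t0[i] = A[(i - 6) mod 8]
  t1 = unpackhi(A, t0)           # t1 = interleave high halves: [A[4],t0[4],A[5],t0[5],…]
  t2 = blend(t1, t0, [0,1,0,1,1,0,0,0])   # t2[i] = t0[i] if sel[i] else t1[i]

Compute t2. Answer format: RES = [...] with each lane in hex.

→ t0 |ac|07|0a|48|30|99|ec|2d|
→ t1 |0a|30|48|99|30|ec|99|2d|
→ t2 |0a|07|48|48|30|ec|99|2d|

RES = [ 0x0a  0x07  0x48  0x48  0x30  0xec  0x99  0x2d ]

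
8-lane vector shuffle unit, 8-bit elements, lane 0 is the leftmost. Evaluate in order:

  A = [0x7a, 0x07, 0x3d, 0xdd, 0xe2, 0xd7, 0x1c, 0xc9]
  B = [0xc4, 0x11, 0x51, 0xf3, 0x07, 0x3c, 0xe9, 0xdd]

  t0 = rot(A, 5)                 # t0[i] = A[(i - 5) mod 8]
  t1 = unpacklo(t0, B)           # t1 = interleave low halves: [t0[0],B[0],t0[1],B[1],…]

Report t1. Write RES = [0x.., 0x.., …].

RES = [0xdd, 0xc4, 0xe2, 0x11, 0xd7, 0x51, 0x1c, 0xf3]

t0 = [0xdd, 0xe2, 0xd7, 0x1c, 0xc9, 0x7a, 0x07, 0x3d]
t1 = [0xdd, 0xc4, 0xe2, 0x11, 0xd7, 0x51, 0x1c, 0xf3]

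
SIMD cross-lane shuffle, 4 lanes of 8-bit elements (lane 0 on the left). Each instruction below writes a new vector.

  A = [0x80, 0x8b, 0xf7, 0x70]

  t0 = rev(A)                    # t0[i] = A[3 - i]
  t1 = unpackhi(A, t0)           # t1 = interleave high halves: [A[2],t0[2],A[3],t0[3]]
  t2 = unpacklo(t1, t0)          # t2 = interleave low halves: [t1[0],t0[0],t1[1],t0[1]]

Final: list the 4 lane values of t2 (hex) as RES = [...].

t0 = [0x70, 0xf7, 0x8b, 0x80]
t1 = [0xf7, 0x8b, 0x70, 0x80]
t2 = [0xf7, 0x70, 0x8b, 0xf7]

RES = [0xf7, 0x70, 0x8b, 0xf7]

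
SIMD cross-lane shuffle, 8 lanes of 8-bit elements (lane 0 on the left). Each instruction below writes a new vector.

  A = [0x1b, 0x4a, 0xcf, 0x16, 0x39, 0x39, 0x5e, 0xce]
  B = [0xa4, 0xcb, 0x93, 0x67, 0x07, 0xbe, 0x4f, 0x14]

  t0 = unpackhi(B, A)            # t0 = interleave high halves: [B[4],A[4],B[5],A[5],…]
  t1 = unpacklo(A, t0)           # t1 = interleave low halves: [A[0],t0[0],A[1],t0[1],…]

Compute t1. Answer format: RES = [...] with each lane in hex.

t0 = [0x07, 0x39, 0xbe, 0x39, 0x4f, 0x5e, 0x14, 0xce]
t1 = [0x1b, 0x07, 0x4a, 0x39, 0xcf, 0xbe, 0x16, 0x39]

RES = [ 0x1b  0x07  0x4a  0x39  0xcf  0xbe  0x16  0x39 ]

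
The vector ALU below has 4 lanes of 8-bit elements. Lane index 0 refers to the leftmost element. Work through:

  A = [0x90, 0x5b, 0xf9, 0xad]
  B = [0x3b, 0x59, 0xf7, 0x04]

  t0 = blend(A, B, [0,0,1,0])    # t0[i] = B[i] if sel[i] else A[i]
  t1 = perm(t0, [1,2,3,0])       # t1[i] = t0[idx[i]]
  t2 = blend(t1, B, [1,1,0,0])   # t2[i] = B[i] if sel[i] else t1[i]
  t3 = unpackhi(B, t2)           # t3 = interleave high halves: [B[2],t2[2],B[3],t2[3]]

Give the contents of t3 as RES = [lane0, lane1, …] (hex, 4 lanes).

RES = [0xf7, 0xad, 0x04, 0x90]

  t0: 90 5b f7 ad
  t1: 5b f7 ad 90
  t2: 3b 59 ad 90
  t3: f7 ad 04 90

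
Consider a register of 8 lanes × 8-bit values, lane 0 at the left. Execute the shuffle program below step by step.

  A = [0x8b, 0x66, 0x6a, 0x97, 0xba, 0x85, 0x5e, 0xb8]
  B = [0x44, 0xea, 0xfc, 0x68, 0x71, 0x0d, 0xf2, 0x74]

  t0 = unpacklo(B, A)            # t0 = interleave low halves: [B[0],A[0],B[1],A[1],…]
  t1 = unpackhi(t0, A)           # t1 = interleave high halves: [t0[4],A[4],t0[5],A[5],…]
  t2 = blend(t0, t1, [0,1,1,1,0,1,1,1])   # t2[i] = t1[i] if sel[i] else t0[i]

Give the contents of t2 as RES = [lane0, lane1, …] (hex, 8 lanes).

t0 = [0x44, 0x8b, 0xea, 0x66, 0xfc, 0x6a, 0x68, 0x97]
t1 = [0xfc, 0xba, 0x6a, 0x85, 0x68, 0x5e, 0x97, 0xb8]
t2 = [0x44, 0xba, 0x6a, 0x85, 0xfc, 0x5e, 0x97, 0xb8]

RES = [ 0x44  0xba  0x6a  0x85  0xfc  0x5e  0x97  0xb8 ]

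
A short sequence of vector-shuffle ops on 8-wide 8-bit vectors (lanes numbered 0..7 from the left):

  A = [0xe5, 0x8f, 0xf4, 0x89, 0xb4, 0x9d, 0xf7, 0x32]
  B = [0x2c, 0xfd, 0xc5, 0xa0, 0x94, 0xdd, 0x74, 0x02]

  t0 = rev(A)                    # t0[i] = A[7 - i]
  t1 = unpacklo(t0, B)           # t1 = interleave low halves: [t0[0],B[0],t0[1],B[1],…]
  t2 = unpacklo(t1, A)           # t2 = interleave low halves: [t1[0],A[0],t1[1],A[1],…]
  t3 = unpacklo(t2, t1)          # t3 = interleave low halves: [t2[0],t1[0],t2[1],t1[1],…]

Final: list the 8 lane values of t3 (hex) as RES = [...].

RES = [ 0x32  0x32  0xe5  0x2c  0x2c  0xf7  0x8f  0xfd ]

→ t0 |32|f7|9d|b4|89|f4|8f|e5|
→ t1 |32|2c|f7|fd|9d|c5|b4|a0|
→ t2 |32|e5|2c|8f|f7|f4|fd|89|
→ t3 |32|32|e5|2c|2c|f7|8f|fd|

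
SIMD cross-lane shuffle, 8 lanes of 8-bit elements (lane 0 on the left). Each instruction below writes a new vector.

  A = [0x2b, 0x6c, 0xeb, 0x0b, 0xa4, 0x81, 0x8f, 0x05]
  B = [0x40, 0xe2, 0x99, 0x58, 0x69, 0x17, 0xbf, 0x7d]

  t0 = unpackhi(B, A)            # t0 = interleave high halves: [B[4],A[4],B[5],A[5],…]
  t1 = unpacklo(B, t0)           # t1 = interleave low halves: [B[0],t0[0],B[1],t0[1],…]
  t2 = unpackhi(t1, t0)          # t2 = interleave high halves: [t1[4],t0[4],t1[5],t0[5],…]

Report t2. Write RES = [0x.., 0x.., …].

RES = [0x99, 0xbf, 0x17, 0x8f, 0x58, 0x7d, 0x81, 0x05]

t0 = [0x69, 0xa4, 0x17, 0x81, 0xbf, 0x8f, 0x7d, 0x05]
t1 = [0x40, 0x69, 0xe2, 0xa4, 0x99, 0x17, 0x58, 0x81]
t2 = [0x99, 0xbf, 0x17, 0x8f, 0x58, 0x7d, 0x81, 0x05]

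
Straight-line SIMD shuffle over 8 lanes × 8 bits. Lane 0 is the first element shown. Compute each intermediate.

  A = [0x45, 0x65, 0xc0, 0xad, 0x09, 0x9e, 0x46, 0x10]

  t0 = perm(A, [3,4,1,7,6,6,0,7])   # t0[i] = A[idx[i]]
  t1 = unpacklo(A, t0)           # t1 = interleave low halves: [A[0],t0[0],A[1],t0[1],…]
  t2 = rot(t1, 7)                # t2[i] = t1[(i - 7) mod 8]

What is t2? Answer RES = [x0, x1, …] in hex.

RES = [0xad, 0x65, 0x09, 0xc0, 0x65, 0xad, 0x10, 0x45]

→ t0 |ad|09|65|10|46|46|45|10|
→ t1 |45|ad|65|09|c0|65|ad|10|
→ t2 |ad|65|09|c0|65|ad|10|45|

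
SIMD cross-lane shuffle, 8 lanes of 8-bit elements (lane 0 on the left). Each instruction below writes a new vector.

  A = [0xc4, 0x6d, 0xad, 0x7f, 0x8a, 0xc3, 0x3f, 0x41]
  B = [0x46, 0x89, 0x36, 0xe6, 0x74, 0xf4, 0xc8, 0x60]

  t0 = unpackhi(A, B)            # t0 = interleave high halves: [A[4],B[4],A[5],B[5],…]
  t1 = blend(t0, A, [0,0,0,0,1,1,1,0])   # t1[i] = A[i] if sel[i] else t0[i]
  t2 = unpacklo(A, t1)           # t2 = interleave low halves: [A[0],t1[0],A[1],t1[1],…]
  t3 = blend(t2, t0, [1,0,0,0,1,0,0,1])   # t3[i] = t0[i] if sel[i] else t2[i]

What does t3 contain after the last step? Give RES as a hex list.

  t0: 8a 74 c3 f4 3f c8 41 60
  t1: 8a 74 c3 f4 8a c3 3f 60
  t2: c4 8a 6d 74 ad c3 7f f4
  t3: 8a 8a 6d 74 3f c3 7f 60

RES = [ 0x8a  0x8a  0x6d  0x74  0x3f  0xc3  0x7f  0x60 ]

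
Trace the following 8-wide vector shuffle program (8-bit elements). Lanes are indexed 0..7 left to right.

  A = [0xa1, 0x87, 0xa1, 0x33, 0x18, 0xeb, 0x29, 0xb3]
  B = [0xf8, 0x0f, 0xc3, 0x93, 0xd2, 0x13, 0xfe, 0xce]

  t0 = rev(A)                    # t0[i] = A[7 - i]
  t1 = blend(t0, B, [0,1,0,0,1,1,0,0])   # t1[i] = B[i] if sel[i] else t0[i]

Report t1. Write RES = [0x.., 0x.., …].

→ t0 |b3|29|eb|18|33|a1|87|a1|
→ t1 |b3|0f|eb|18|d2|13|87|a1|

RES = [ 0xb3  0x0f  0xeb  0x18  0xd2  0x13  0x87  0xa1 ]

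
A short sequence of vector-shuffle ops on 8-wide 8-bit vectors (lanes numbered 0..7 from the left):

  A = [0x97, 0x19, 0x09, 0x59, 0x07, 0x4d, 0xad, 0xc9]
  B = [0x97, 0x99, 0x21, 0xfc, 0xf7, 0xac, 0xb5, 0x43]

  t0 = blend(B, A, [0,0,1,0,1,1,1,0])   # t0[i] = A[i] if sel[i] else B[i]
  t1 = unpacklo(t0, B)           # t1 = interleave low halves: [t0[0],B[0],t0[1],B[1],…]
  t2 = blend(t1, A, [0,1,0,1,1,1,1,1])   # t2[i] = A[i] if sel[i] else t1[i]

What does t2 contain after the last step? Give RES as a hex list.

→ t0 |97|99|09|fc|07|4d|ad|43|
→ t1 |97|97|99|99|09|21|fc|fc|
→ t2 |97|19|99|59|07|4d|ad|c9|

RES = [0x97, 0x19, 0x99, 0x59, 0x07, 0x4d, 0xad, 0xc9]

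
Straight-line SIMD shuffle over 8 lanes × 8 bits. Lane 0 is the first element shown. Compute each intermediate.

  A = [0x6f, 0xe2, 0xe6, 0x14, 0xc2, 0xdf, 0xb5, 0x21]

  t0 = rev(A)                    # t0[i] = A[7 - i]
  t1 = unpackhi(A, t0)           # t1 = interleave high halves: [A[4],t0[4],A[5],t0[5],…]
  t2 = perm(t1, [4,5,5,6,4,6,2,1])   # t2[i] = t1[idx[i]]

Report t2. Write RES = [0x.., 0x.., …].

RES = [0xb5, 0xe2, 0xe2, 0x21, 0xb5, 0x21, 0xdf, 0x14]

→ t0 |21|b5|df|c2|14|e6|e2|6f|
→ t1 |c2|14|df|e6|b5|e2|21|6f|
→ t2 |b5|e2|e2|21|b5|21|df|14|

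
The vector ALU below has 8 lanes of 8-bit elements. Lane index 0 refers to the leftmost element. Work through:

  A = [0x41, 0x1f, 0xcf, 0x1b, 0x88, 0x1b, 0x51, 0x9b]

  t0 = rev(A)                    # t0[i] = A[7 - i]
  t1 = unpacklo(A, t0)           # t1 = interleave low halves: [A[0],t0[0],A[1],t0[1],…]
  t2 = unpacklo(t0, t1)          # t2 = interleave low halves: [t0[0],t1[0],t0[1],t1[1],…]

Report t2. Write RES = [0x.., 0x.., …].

RES = [ 0x9b  0x41  0x51  0x9b  0x1b  0x1f  0x88  0x51 ]

  t0: 9b 51 1b 88 1b cf 1f 41
  t1: 41 9b 1f 51 cf 1b 1b 88
  t2: 9b 41 51 9b 1b 1f 88 51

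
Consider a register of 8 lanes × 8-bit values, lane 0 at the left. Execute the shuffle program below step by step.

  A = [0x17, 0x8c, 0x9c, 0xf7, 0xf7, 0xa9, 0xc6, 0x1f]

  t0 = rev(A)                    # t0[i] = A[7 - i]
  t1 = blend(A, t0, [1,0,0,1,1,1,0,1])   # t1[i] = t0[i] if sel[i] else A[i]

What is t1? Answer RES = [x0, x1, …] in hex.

RES = [0x1f, 0x8c, 0x9c, 0xf7, 0xf7, 0x9c, 0xc6, 0x17]

→ t0 |1f|c6|a9|f7|f7|9c|8c|17|
→ t1 |1f|8c|9c|f7|f7|9c|c6|17|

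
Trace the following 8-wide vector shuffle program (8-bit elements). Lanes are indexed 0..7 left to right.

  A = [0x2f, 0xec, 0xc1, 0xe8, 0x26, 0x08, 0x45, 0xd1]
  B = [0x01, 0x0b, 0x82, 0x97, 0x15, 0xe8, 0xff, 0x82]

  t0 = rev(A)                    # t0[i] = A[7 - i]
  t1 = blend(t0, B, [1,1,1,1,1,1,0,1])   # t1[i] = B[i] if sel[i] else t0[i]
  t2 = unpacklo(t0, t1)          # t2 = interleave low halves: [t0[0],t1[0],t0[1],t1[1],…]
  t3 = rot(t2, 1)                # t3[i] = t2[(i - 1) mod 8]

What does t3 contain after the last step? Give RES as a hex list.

  t0: d1 45 08 26 e8 c1 ec 2f
  t1: 01 0b 82 97 15 e8 ec 82
  t2: d1 01 45 0b 08 82 26 97
  t3: 97 d1 01 45 0b 08 82 26

RES = [ 0x97  0xd1  0x01  0x45  0x0b  0x08  0x82  0x26 ]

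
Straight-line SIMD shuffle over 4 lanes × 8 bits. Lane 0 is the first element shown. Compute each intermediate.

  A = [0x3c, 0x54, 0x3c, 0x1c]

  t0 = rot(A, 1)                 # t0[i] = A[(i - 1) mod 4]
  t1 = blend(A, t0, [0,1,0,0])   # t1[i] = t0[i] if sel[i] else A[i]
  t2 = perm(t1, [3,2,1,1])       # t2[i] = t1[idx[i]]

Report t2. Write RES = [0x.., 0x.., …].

RES = [ 0x1c  0x3c  0x3c  0x3c ]

→ t0 |1c|3c|54|3c|
→ t1 |3c|3c|3c|1c|
→ t2 |1c|3c|3c|3c|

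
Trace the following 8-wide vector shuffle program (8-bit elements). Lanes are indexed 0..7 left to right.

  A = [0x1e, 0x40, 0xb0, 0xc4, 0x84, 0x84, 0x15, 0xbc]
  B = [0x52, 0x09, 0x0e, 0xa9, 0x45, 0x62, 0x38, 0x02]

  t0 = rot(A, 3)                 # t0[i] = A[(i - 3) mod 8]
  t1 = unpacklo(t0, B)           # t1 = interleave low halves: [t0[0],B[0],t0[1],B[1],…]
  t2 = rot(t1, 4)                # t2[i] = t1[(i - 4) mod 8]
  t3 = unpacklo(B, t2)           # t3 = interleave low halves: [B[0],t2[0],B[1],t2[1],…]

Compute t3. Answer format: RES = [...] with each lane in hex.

t0 = [0x84, 0x15, 0xbc, 0x1e, 0x40, 0xb0, 0xc4, 0x84]
t1 = [0x84, 0x52, 0x15, 0x09, 0xbc, 0x0e, 0x1e, 0xa9]
t2 = [0xbc, 0x0e, 0x1e, 0xa9, 0x84, 0x52, 0x15, 0x09]
t3 = [0x52, 0xbc, 0x09, 0x0e, 0x0e, 0x1e, 0xa9, 0xa9]

RES = [ 0x52  0xbc  0x09  0x0e  0x0e  0x1e  0xa9  0xa9 ]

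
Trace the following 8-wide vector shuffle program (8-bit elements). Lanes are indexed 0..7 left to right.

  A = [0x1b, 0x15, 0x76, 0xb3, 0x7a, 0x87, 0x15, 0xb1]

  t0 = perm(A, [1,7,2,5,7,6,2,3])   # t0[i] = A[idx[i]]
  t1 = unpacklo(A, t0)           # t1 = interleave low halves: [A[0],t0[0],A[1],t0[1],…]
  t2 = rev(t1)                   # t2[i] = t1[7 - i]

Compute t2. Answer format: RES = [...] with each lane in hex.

RES = [ 0x87  0xb3  0x76  0x76  0xb1  0x15  0x15  0x1b ]

t0 = [0x15, 0xb1, 0x76, 0x87, 0xb1, 0x15, 0x76, 0xb3]
t1 = [0x1b, 0x15, 0x15, 0xb1, 0x76, 0x76, 0xb3, 0x87]
t2 = [0x87, 0xb3, 0x76, 0x76, 0xb1, 0x15, 0x15, 0x1b]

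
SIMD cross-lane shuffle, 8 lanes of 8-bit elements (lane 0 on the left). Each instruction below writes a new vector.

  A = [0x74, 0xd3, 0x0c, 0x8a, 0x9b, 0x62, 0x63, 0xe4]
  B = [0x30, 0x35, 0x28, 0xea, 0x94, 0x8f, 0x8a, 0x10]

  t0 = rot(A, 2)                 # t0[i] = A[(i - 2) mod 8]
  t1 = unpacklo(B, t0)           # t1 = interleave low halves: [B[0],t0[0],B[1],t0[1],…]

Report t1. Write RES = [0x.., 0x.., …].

t0 = [0x63, 0xe4, 0x74, 0xd3, 0x0c, 0x8a, 0x9b, 0x62]
t1 = [0x30, 0x63, 0x35, 0xe4, 0x28, 0x74, 0xea, 0xd3]

RES = [ 0x30  0x63  0x35  0xe4  0x28  0x74  0xea  0xd3 ]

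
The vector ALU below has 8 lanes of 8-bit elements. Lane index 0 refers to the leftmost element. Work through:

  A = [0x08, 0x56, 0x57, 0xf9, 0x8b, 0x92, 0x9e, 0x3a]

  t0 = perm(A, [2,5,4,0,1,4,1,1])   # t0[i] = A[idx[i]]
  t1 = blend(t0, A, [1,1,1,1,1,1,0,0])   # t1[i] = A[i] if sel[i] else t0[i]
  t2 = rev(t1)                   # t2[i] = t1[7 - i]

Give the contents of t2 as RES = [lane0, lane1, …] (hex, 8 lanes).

  t0: 57 92 8b 08 56 8b 56 56
  t1: 08 56 57 f9 8b 92 56 56
  t2: 56 56 92 8b f9 57 56 08

RES = [ 0x56  0x56  0x92  0x8b  0xf9  0x57  0x56  0x08 ]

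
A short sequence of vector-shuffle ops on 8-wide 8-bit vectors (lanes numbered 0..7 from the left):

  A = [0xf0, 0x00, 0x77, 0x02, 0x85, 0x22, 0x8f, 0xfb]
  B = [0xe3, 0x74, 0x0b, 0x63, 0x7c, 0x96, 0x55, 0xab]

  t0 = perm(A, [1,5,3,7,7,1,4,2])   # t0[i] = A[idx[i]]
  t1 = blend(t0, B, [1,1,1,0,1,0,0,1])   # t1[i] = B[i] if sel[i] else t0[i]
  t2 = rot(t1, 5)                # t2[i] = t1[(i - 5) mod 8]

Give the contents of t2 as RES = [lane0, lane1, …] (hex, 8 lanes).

t0 = [0x00, 0x22, 0x02, 0xfb, 0xfb, 0x00, 0x85, 0x77]
t1 = [0xe3, 0x74, 0x0b, 0xfb, 0x7c, 0x00, 0x85, 0xab]
t2 = [0xfb, 0x7c, 0x00, 0x85, 0xab, 0xe3, 0x74, 0x0b]

RES = [ 0xfb  0x7c  0x00  0x85  0xab  0xe3  0x74  0x0b ]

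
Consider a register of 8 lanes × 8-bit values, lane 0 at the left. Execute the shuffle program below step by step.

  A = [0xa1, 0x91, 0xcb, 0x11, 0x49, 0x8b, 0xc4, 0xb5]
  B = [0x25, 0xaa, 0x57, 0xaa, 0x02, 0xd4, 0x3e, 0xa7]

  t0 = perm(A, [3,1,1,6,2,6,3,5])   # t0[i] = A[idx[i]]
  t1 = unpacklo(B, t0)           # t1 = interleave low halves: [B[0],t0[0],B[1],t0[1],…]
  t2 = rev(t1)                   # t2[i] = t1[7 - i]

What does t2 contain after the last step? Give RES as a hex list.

RES = [ 0xc4  0xaa  0x91  0x57  0x91  0xaa  0x11  0x25 ]

→ t0 |11|91|91|c4|cb|c4|11|8b|
→ t1 |25|11|aa|91|57|91|aa|c4|
→ t2 |c4|aa|91|57|91|aa|11|25|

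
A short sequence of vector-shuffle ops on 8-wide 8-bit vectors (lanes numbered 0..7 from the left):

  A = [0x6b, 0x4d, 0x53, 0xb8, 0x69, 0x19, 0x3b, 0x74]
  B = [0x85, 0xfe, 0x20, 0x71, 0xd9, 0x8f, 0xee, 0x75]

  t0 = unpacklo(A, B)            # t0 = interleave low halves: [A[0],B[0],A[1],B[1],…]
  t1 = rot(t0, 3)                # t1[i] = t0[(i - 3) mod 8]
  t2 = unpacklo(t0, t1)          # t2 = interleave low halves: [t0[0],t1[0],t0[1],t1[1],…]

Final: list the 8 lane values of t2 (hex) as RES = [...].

  t0: 6b 85 4d fe 53 20 b8 71
  t1: 20 b8 71 6b 85 4d fe 53
  t2: 6b 20 85 b8 4d 71 fe 6b

RES = [0x6b, 0x20, 0x85, 0xb8, 0x4d, 0x71, 0xfe, 0x6b]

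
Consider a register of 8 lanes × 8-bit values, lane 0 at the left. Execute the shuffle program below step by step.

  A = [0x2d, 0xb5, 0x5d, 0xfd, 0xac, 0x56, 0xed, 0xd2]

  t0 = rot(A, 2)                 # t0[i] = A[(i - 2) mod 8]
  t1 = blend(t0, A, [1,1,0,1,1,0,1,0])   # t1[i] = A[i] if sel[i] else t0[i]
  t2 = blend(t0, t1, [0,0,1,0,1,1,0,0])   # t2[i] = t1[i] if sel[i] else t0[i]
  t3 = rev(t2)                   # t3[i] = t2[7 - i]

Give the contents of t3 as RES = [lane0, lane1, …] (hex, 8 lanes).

RES = [ 0x56  0xac  0xfd  0xac  0xb5  0x2d  0xd2  0xed ]

t0 = [0xed, 0xd2, 0x2d, 0xb5, 0x5d, 0xfd, 0xac, 0x56]
t1 = [0x2d, 0xb5, 0x2d, 0xfd, 0xac, 0xfd, 0xed, 0x56]
t2 = [0xed, 0xd2, 0x2d, 0xb5, 0xac, 0xfd, 0xac, 0x56]
t3 = [0x56, 0xac, 0xfd, 0xac, 0xb5, 0x2d, 0xd2, 0xed]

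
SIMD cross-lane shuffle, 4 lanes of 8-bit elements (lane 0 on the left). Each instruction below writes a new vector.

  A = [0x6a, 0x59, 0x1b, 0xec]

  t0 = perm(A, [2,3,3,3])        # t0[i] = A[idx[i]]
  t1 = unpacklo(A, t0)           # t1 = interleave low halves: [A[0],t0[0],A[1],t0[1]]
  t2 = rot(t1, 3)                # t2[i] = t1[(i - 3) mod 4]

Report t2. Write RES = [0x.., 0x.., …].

  t0: 1b ec ec ec
  t1: 6a 1b 59 ec
  t2: 1b 59 ec 6a

RES = [ 0x1b  0x59  0xec  0x6a ]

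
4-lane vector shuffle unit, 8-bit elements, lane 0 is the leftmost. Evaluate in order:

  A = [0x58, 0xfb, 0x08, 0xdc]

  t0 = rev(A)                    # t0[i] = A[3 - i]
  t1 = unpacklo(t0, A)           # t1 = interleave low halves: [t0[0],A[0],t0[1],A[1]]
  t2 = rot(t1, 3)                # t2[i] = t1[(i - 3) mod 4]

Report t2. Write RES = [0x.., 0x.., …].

→ t0 |dc|08|fb|58|
→ t1 |dc|58|08|fb|
→ t2 |58|08|fb|dc|

RES = [ 0x58  0x08  0xfb  0xdc ]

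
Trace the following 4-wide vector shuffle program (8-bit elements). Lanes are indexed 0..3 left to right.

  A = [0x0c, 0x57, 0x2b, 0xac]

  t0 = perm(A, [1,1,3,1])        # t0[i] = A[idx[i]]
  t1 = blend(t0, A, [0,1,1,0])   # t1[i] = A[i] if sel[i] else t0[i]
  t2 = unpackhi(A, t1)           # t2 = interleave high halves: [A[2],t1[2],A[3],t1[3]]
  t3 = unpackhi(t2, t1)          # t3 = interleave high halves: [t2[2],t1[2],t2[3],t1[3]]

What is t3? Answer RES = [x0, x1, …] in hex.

  t0: 57 57 ac 57
  t1: 57 57 2b 57
  t2: 2b 2b ac 57
  t3: ac 2b 57 57

RES = [ 0xac  0x2b  0x57  0x57 ]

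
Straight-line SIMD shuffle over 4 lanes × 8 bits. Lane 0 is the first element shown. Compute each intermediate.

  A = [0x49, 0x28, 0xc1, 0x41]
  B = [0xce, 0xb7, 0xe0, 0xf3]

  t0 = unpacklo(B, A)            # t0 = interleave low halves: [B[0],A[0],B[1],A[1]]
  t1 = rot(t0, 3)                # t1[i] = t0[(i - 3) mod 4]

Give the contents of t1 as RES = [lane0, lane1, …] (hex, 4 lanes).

RES = [0x49, 0xb7, 0x28, 0xce]

  t0: ce 49 b7 28
  t1: 49 b7 28 ce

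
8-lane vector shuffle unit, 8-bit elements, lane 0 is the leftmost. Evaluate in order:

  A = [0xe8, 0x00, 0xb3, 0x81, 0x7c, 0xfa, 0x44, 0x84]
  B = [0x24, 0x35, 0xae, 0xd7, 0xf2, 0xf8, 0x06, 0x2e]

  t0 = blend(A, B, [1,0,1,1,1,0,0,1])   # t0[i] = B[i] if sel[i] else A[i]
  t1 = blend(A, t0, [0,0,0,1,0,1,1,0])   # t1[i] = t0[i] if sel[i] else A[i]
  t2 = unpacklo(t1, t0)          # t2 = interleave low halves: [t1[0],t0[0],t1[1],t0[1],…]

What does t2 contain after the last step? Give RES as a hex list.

RES = [0xe8, 0x24, 0x00, 0x00, 0xb3, 0xae, 0xd7, 0xd7]

  t0: 24 00 ae d7 f2 fa 44 2e
  t1: e8 00 b3 d7 7c fa 44 84
  t2: e8 24 00 00 b3 ae d7 d7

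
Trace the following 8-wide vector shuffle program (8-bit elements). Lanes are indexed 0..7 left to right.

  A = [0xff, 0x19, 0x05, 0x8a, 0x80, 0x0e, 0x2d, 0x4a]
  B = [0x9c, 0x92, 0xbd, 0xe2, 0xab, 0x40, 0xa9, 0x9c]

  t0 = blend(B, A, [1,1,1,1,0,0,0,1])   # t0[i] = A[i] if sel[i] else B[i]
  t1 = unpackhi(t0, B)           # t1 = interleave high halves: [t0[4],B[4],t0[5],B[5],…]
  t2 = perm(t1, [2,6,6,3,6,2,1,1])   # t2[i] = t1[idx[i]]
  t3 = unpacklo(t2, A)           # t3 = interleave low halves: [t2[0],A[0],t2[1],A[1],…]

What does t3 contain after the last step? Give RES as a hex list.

RES = [ 0x40  0xff  0x4a  0x19  0x4a  0x05  0x40  0x8a ]

t0 = [0xff, 0x19, 0x05, 0x8a, 0xab, 0x40, 0xa9, 0x4a]
t1 = [0xab, 0xab, 0x40, 0x40, 0xa9, 0xa9, 0x4a, 0x9c]
t2 = [0x40, 0x4a, 0x4a, 0x40, 0x4a, 0x40, 0xab, 0xab]
t3 = [0x40, 0xff, 0x4a, 0x19, 0x4a, 0x05, 0x40, 0x8a]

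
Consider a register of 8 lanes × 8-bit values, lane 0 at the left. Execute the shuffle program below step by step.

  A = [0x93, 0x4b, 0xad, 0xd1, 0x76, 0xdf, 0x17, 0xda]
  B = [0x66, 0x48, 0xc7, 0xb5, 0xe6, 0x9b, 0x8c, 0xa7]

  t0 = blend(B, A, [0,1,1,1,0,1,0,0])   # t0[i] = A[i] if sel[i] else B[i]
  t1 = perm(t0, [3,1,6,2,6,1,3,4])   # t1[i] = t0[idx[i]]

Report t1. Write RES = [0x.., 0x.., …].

  t0: 66 4b ad d1 e6 df 8c a7
  t1: d1 4b 8c ad 8c 4b d1 e6

RES = [0xd1, 0x4b, 0x8c, 0xad, 0x8c, 0x4b, 0xd1, 0xe6]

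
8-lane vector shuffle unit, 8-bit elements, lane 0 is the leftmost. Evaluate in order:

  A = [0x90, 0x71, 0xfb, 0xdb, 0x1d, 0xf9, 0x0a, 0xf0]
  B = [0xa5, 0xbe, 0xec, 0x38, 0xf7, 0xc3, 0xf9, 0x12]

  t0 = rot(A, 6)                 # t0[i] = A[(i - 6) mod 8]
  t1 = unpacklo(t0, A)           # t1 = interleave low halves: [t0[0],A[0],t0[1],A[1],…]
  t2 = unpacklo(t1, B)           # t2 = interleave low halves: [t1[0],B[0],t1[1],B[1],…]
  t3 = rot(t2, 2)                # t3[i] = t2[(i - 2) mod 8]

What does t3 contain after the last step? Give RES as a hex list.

RES = [0x71, 0x38, 0xfb, 0xa5, 0x90, 0xbe, 0xdb, 0xec]

→ t0 |fb|db|1d|f9|0a|f0|90|71|
→ t1 |fb|90|db|71|1d|fb|f9|db|
→ t2 |fb|a5|90|be|db|ec|71|38|
→ t3 |71|38|fb|a5|90|be|db|ec|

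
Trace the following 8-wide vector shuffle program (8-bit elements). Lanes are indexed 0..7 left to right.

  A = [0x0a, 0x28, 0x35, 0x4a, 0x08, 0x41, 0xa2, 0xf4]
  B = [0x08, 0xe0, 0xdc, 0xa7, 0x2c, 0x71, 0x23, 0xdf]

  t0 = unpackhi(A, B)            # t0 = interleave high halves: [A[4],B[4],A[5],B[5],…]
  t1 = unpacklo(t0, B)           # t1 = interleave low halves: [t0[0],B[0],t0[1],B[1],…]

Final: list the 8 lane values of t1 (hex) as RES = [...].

RES = [0x08, 0x08, 0x2c, 0xe0, 0x41, 0xdc, 0x71, 0xa7]

  t0: 08 2c 41 71 a2 23 f4 df
  t1: 08 08 2c e0 41 dc 71 a7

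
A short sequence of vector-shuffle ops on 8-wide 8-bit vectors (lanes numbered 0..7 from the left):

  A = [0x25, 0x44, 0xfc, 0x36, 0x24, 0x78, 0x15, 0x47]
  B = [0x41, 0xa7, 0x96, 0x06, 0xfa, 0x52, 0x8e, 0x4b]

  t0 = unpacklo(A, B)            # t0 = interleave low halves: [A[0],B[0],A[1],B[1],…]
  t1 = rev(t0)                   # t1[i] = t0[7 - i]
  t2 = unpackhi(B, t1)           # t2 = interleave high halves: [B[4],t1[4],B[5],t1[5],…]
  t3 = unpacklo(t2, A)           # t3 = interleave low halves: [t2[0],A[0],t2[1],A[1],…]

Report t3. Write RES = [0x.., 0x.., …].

t0 = [0x25, 0x41, 0x44, 0xa7, 0xfc, 0x96, 0x36, 0x06]
t1 = [0x06, 0x36, 0x96, 0xfc, 0xa7, 0x44, 0x41, 0x25]
t2 = [0xfa, 0xa7, 0x52, 0x44, 0x8e, 0x41, 0x4b, 0x25]
t3 = [0xfa, 0x25, 0xa7, 0x44, 0x52, 0xfc, 0x44, 0x36]

RES = [0xfa, 0x25, 0xa7, 0x44, 0x52, 0xfc, 0x44, 0x36]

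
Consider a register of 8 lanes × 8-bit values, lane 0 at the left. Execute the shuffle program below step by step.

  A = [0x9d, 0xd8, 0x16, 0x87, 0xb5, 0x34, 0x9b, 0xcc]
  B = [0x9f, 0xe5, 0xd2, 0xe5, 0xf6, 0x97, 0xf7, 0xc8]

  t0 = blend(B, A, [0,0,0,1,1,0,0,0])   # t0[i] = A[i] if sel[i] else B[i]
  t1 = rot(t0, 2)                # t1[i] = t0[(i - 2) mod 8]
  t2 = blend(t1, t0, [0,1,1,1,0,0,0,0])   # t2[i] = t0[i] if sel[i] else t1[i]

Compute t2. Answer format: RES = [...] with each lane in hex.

→ t0 |9f|e5|d2|87|b5|97|f7|c8|
→ t1 |f7|c8|9f|e5|d2|87|b5|97|
→ t2 |f7|e5|d2|87|d2|87|b5|97|

RES = [ 0xf7  0xe5  0xd2  0x87  0xd2  0x87  0xb5  0x97 ]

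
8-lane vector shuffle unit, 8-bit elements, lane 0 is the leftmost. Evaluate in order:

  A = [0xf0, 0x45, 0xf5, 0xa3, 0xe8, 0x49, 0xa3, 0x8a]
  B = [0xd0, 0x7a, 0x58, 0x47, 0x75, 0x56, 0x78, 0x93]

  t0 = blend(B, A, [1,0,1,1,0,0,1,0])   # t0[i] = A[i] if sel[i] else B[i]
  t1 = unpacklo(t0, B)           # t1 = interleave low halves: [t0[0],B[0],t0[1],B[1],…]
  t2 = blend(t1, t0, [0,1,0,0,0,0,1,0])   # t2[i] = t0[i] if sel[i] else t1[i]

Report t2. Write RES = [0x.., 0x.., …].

t0 = [0xf0, 0x7a, 0xf5, 0xa3, 0x75, 0x56, 0xa3, 0x93]
t1 = [0xf0, 0xd0, 0x7a, 0x7a, 0xf5, 0x58, 0xa3, 0x47]
t2 = [0xf0, 0x7a, 0x7a, 0x7a, 0xf5, 0x58, 0xa3, 0x47]

RES = [ 0xf0  0x7a  0x7a  0x7a  0xf5  0x58  0xa3  0x47 ]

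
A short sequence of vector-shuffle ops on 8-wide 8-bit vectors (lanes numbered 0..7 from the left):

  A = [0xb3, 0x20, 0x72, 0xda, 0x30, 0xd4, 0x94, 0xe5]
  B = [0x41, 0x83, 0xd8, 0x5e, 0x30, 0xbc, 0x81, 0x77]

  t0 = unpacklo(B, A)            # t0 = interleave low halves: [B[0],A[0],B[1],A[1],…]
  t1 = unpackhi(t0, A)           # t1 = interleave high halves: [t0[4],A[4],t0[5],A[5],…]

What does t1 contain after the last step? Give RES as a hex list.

→ t0 |41|b3|83|20|d8|72|5e|da|
→ t1 |d8|30|72|d4|5e|94|da|e5|

RES = [0xd8, 0x30, 0x72, 0xd4, 0x5e, 0x94, 0xda, 0xe5]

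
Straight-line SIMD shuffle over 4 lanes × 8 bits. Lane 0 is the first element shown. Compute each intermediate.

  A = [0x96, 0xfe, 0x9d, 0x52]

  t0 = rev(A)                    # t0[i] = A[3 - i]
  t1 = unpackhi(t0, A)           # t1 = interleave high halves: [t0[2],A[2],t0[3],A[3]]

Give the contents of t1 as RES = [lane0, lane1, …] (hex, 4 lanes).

t0 = [0x52, 0x9d, 0xfe, 0x96]
t1 = [0xfe, 0x9d, 0x96, 0x52]

RES = [ 0xfe  0x9d  0x96  0x52 ]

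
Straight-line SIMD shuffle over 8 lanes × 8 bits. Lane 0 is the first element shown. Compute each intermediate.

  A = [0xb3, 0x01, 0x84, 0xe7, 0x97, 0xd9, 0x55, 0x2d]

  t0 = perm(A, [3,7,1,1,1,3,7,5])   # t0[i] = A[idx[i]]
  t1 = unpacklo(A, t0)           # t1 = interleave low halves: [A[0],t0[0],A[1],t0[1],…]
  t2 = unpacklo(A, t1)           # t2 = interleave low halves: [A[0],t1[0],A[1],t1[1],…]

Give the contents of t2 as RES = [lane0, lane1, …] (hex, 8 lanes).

  t0: e7 2d 01 01 01 e7 2d d9
  t1: b3 e7 01 2d 84 01 e7 01
  t2: b3 b3 01 e7 84 01 e7 2d

RES = [ 0xb3  0xb3  0x01  0xe7  0x84  0x01  0xe7  0x2d ]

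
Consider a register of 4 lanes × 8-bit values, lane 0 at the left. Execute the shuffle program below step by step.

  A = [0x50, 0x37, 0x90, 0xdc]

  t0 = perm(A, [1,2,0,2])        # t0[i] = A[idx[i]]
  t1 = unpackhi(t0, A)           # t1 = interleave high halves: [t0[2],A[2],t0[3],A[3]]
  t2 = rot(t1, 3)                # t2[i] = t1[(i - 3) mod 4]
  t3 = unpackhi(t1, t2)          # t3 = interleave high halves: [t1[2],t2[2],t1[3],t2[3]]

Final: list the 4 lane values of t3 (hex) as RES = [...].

→ t0 |37|90|50|90|
→ t1 |50|90|90|dc|
→ t2 |90|90|dc|50|
→ t3 |90|dc|dc|50|

RES = [ 0x90  0xdc  0xdc  0x50 ]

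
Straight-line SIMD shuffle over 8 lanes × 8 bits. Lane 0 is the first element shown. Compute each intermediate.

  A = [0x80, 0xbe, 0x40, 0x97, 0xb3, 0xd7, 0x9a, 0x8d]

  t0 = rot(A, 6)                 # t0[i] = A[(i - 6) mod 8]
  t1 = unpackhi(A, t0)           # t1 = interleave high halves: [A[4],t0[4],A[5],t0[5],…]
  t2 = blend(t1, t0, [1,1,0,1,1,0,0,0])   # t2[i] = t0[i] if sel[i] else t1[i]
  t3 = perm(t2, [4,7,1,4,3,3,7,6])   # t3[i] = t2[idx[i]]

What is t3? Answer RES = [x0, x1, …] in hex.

  t0: 40 97 b3 d7 9a 8d 80 be
  t1: b3 9a d7 8d 9a 80 8d be
  t2: 40 97 d7 d7 9a 80 8d be
  t3: 9a be 97 9a d7 d7 be 8d

RES = [ 0x9a  0xbe  0x97  0x9a  0xd7  0xd7  0xbe  0x8d ]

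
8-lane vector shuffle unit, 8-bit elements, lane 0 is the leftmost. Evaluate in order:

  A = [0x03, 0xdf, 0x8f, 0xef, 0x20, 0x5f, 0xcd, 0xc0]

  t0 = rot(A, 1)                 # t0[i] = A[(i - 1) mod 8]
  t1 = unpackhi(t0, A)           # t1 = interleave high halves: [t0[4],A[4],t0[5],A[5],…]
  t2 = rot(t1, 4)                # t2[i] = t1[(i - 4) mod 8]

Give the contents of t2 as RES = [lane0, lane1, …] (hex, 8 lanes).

RES = [0x5f, 0xcd, 0xcd, 0xc0, 0xef, 0x20, 0x20, 0x5f]

→ t0 |c0|03|df|8f|ef|20|5f|cd|
→ t1 |ef|20|20|5f|5f|cd|cd|c0|
→ t2 |5f|cd|cd|c0|ef|20|20|5f|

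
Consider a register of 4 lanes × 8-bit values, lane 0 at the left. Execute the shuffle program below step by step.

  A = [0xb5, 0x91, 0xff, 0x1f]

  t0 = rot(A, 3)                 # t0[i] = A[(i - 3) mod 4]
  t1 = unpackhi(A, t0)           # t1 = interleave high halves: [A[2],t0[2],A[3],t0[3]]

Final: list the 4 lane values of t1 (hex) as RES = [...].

t0 = [0x91, 0xff, 0x1f, 0xb5]
t1 = [0xff, 0x1f, 0x1f, 0xb5]

RES = [ 0xff  0x1f  0x1f  0xb5 ]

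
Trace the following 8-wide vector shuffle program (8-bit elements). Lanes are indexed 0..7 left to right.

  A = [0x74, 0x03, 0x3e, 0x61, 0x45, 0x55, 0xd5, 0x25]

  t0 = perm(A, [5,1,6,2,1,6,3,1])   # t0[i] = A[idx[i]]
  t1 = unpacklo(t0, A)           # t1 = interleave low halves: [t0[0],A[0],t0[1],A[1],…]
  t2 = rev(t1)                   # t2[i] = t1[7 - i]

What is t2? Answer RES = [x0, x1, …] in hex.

RES = [0x61, 0x3e, 0x3e, 0xd5, 0x03, 0x03, 0x74, 0x55]

  t0: 55 03 d5 3e 03 d5 61 03
  t1: 55 74 03 03 d5 3e 3e 61
  t2: 61 3e 3e d5 03 03 74 55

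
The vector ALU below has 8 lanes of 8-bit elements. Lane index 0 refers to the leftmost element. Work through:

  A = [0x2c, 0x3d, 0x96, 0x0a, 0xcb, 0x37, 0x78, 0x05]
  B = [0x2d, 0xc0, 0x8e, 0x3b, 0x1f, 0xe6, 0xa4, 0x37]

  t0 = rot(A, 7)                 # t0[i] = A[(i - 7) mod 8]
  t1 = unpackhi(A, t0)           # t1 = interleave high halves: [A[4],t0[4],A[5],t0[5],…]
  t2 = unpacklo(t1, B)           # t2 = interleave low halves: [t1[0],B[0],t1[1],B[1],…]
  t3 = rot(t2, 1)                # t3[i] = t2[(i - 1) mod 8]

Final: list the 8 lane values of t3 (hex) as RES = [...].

RES = [ 0x3b  0xcb  0x2d  0x37  0xc0  0x37  0x8e  0x78 ]

  t0: 3d 96 0a cb 37 78 05 2c
  t1: cb 37 37 78 78 05 05 2c
  t2: cb 2d 37 c0 37 8e 78 3b
  t3: 3b cb 2d 37 c0 37 8e 78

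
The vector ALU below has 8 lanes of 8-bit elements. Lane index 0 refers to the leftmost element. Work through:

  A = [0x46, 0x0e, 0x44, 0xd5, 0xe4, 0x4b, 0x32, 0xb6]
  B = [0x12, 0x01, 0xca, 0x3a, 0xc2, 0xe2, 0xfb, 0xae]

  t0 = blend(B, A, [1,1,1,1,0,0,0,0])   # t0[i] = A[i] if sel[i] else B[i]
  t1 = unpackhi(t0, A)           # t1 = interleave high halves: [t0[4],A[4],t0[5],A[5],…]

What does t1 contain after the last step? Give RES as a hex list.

RES = [ 0xc2  0xe4  0xe2  0x4b  0xfb  0x32  0xae  0xb6 ]

t0 = [0x46, 0x0e, 0x44, 0xd5, 0xc2, 0xe2, 0xfb, 0xae]
t1 = [0xc2, 0xe4, 0xe2, 0x4b, 0xfb, 0x32, 0xae, 0xb6]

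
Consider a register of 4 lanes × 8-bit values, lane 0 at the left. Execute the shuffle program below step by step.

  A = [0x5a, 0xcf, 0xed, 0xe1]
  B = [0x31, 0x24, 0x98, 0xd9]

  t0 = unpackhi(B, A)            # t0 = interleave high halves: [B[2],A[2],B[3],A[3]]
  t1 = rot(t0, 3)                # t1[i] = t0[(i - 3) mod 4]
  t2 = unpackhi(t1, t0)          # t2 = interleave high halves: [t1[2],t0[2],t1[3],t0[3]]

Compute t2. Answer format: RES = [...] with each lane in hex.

RES = [0xe1, 0xd9, 0x98, 0xe1]

t0 = [0x98, 0xed, 0xd9, 0xe1]
t1 = [0xed, 0xd9, 0xe1, 0x98]
t2 = [0xe1, 0xd9, 0x98, 0xe1]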